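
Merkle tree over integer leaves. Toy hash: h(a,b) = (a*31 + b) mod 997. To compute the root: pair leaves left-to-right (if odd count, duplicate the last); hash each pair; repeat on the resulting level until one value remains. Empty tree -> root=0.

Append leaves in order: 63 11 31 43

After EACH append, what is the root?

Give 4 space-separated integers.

After append 63 (leaves=[63]):
  L0: [63]
  root=63
After append 11 (leaves=[63, 11]):
  L0: [63, 11]
  L1: h(63,11)=(63*31+11)%997=967 -> [967]
  root=967
After append 31 (leaves=[63, 11, 31]):
  L0: [63, 11, 31]
  L1: h(63,11)=(63*31+11)%997=967 h(31,31)=(31*31+31)%997=992 -> [967, 992]
  L2: h(967,992)=(967*31+992)%997=62 -> [62]
  root=62
After append 43 (leaves=[63, 11, 31, 43]):
  L0: [63, 11, 31, 43]
  L1: h(63,11)=(63*31+11)%997=967 h(31,43)=(31*31+43)%997=7 -> [967, 7]
  L2: h(967,7)=(967*31+7)%997=74 -> [74]
  root=74

Answer: 63 967 62 74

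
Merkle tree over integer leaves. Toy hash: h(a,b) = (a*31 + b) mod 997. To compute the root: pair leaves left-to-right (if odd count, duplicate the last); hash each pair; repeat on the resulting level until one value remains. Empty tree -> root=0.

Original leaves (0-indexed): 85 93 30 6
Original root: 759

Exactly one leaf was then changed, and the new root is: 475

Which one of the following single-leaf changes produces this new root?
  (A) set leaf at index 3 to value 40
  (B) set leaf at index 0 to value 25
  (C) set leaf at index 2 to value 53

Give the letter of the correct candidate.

Answer: C

Derivation:
Original leaves: [85, 93, 30, 6]
Target new root: 475
Try each candidate change and compute the resulting root:
Candidate A: set leaf[3] = 40 -> leaves = [85, 93, 30, 40]
  L0: [85, 93, 30, 40]
  L1: h(85,93)=(85*31+93)%997=734 h(30,40)=(30*31+40)%997=970 -> [734, 970]
  L2: h(734,970)=(734*31+970)%997=793 -> [793]
  root = 793 != target 475
Candidate B: set leaf[0] = 25 -> leaves = [25, 93, 30, 6]
  L0: [25, 93, 30, 6]
  L1: h(25,93)=(25*31+93)%997=868 h(30,6)=(30*31+6)%997=936 -> [868, 936]
  L2: h(868,936)=(868*31+936)%997=925 -> [925]
  root = 925 != target 475
Candidate C: set leaf[2] = 53 -> leaves = [85, 93, 53, 6]
  L0: [85, 93, 53, 6]
  L1: h(85,93)=(85*31+93)%997=734 h(53,6)=(53*31+6)%997=652 -> [734, 652]
  L2: h(734,652)=(734*31+652)%997=475 -> [475]
  root = 475 == target 475  ** MATCH **
Candidate C produces the target root.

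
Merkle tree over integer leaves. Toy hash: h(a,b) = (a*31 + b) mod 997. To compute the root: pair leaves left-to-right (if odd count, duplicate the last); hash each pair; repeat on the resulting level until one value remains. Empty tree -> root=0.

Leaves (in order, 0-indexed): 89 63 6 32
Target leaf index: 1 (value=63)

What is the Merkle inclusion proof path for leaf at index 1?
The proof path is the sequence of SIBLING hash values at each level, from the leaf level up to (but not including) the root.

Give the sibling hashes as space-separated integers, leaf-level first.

Answer: 89 218

Derivation:
L0 (leaves): [89, 63, 6, 32], target index=1
L1: h(89,63)=(89*31+63)%997=828 [pair 0] h(6,32)=(6*31+32)%997=218 [pair 1] -> [828, 218]
  Sibling for proof at L0: 89
L2: h(828,218)=(828*31+218)%997=961 [pair 0] -> [961]
  Sibling for proof at L1: 218
Root: 961
Proof path (sibling hashes from leaf to root): [89, 218]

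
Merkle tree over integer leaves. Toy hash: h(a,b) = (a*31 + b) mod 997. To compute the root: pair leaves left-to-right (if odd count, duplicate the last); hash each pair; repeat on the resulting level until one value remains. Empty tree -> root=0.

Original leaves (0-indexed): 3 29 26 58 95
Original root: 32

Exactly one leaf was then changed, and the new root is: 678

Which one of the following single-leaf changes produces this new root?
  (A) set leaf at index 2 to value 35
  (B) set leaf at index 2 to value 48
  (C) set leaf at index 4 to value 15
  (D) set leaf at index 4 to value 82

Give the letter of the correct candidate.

Original leaves: [3, 29, 26, 58, 95]
Target new root: 678
Try each candidate change and compute the resulting root:
Candidate A: set leaf[2] = 35 -> leaves = [3, 29, 35, 58, 95]
  L0: [3, 29, 35, 58, 95]
  L1: h(3,29)=(3*31+29)%997=122 h(35,58)=(35*31+58)%997=146 h(95,95)=(95*31+95)%997=49 -> [122, 146, 49]
  L2: h(122,146)=(122*31+146)%997=937 h(49,49)=(49*31+49)%997=571 -> [937, 571]
  L3: h(937,571)=(937*31+571)%997=705 -> [705]
  root = 705 != target 678
Candidate B: set leaf[2] = 48 -> leaves = [3, 29, 48, 58, 95]
  L0: [3, 29, 48, 58, 95]
  L1: h(3,29)=(3*31+29)%997=122 h(48,58)=(48*31+58)%997=549 h(95,95)=(95*31+95)%997=49 -> [122, 549, 49]
  L2: h(122,549)=(122*31+549)%997=343 h(49,49)=(49*31+49)%997=571 -> [343, 571]
  L3: h(343,571)=(343*31+571)%997=237 -> [237]
  root = 237 != target 678
Candidate C: set leaf[4] = 15 -> leaves = [3, 29, 26, 58, 15]
  L0: [3, 29, 26, 58, 15]
  L1: h(3,29)=(3*31+29)%997=122 h(26,58)=(26*31+58)%997=864 h(15,15)=(15*31+15)%997=480 -> [122, 864, 480]
  L2: h(122,864)=(122*31+864)%997=658 h(480,480)=(480*31+480)%997=405 -> [658, 405]
  L3: h(658,405)=(658*31+405)%997=863 -> [863]
  root = 863 != target 678
Candidate D: set leaf[4] = 82 -> leaves = [3, 29, 26, 58, 82]
  L0: [3, 29, 26, 58, 82]
  L1: h(3,29)=(3*31+29)%997=122 h(26,58)=(26*31+58)%997=864 h(82,82)=(82*31+82)%997=630 -> [122, 864, 630]
  L2: h(122,864)=(122*31+864)%997=658 h(630,630)=(630*31+630)%997=220 -> [658, 220]
  L3: h(658,220)=(658*31+220)%997=678 -> [678]
  root = 678 == target 678  ** MATCH **
Candidate D produces the target root.

Answer: D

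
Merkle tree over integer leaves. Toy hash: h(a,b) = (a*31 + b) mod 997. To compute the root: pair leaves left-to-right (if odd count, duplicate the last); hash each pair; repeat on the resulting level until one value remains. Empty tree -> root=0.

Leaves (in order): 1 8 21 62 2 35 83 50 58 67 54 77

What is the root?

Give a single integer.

L0: [1, 8, 21, 62, 2, 35, 83, 50, 58, 67, 54, 77]
L1: h(1,8)=(1*31+8)%997=39 h(21,62)=(21*31+62)%997=713 h(2,35)=(2*31+35)%997=97 h(83,50)=(83*31+50)%997=629 h(58,67)=(58*31+67)%997=868 h(54,77)=(54*31+77)%997=754 -> [39, 713, 97, 629, 868, 754]
L2: h(39,713)=(39*31+713)%997=925 h(97,629)=(97*31+629)%997=645 h(868,754)=(868*31+754)%997=743 -> [925, 645, 743]
L3: h(925,645)=(925*31+645)%997=407 h(743,743)=(743*31+743)%997=845 -> [407, 845]
L4: h(407,845)=(407*31+845)%997=501 -> [501]

Answer: 501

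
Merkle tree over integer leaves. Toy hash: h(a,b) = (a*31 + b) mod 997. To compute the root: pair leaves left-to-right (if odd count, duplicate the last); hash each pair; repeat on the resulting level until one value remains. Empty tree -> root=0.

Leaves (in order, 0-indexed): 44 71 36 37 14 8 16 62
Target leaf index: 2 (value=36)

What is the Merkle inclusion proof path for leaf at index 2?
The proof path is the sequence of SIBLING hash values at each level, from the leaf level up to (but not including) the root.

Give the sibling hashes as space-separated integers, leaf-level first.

L0 (leaves): [44, 71, 36, 37, 14, 8, 16, 62], target index=2
L1: h(44,71)=(44*31+71)%997=438 [pair 0] h(36,37)=(36*31+37)%997=156 [pair 1] h(14,8)=(14*31+8)%997=442 [pair 2] h(16,62)=(16*31+62)%997=558 [pair 3] -> [438, 156, 442, 558]
  Sibling for proof at L0: 37
L2: h(438,156)=(438*31+156)%997=773 [pair 0] h(442,558)=(442*31+558)%997=302 [pair 1] -> [773, 302]
  Sibling for proof at L1: 438
L3: h(773,302)=(773*31+302)%997=337 [pair 0] -> [337]
  Sibling for proof at L2: 302
Root: 337
Proof path (sibling hashes from leaf to root): [37, 438, 302]

Answer: 37 438 302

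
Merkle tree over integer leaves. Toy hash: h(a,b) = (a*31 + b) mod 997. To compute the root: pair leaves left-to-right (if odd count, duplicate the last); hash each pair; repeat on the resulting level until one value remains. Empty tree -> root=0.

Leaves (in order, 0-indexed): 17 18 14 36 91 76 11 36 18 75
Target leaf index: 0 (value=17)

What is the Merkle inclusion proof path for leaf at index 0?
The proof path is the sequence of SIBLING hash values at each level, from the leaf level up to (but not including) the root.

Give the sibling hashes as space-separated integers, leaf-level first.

Answer: 18 470 454 142

Derivation:
L0 (leaves): [17, 18, 14, 36, 91, 76, 11, 36, 18, 75], target index=0
L1: h(17,18)=(17*31+18)%997=545 [pair 0] h(14,36)=(14*31+36)%997=470 [pair 1] h(91,76)=(91*31+76)%997=903 [pair 2] h(11,36)=(11*31+36)%997=377 [pair 3] h(18,75)=(18*31+75)%997=633 [pair 4] -> [545, 470, 903, 377, 633]
  Sibling for proof at L0: 18
L2: h(545,470)=(545*31+470)%997=416 [pair 0] h(903,377)=(903*31+377)%997=454 [pair 1] h(633,633)=(633*31+633)%997=316 [pair 2] -> [416, 454, 316]
  Sibling for proof at L1: 470
L3: h(416,454)=(416*31+454)%997=389 [pair 0] h(316,316)=(316*31+316)%997=142 [pair 1] -> [389, 142]
  Sibling for proof at L2: 454
L4: h(389,142)=(389*31+142)%997=237 [pair 0] -> [237]
  Sibling for proof at L3: 142
Root: 237
Proof path (sibling hashes from leaf to root): [18, 470, 454, 142]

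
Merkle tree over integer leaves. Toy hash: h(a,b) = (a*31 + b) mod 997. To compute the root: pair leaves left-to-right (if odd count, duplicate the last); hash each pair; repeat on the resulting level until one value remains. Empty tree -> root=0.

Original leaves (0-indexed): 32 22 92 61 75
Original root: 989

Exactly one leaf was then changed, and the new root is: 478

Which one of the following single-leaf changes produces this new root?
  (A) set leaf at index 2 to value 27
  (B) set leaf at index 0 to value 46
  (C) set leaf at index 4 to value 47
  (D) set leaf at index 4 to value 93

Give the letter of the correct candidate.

Answer: D

Derivation:
Original leaves: [32, 22, 92, 61, 75]
Target new root: 478
Try each candidate change and compute the resulting root:
Candidate A: set leaf[2] = 27 -> leaves = [32, 22, 27, 61, 75]
  L0: [32, 22, 27, 61, 75]
  L1: h(32,22)=(32*31+22)%997=17 h(27,61)=(27*31+61)%997=898 h(75,75)=(75*31+75)%997=406 -> [17, 898, 406]
  L2: h(17,898)=(17*31+898)%997=428 h(406,406)=(406*31+406)%997=31 -> [428, 31]
  L3: h(428,31)=(428*31+31)%997=338 -> [338]
  root = 338 != target 478
Candidate B: set leaf[0] = 46 -> leaves = [46, 22, 92, 61, 75]
  L0: [46, 22, 92, 61, 75]
  L1: h(46,22)=(46*31+22)%997=451 h(92,61)=(92*31+61)%997=919 h(75,75)=(75*31+75)%997=406 -> [451, 919, 406]
  L2: h(451,919)=(451*31+919)%997=942 h(406,406)=(406*31+406)%997=31 -> [942, 31]
  L3: h(942,31)=(942*31+31)%997=320 -> [320]
  root = 320 != target 478
Candidate C: set leaf[4] = 47 -> leaves = [32, 22, 92, 61, 47]
  L0: [32, 22, 92, 61, 47]
  L1: h(32,22)=(32*31+22)%997=17 h(92,61)=(92*31+61)%997=919 h(47,47)=(47*31+47)%997=507 -> [17, 919, 507]
  L2: h(17,919)=(17*31+919)%997=449 h(507,507)=(507*31+507)%997=272 -> [449, 272]
  L3: h(449,272)=(449*31+272)%997=233 -> [233]
  root = 233 != target 478
Candidate D: set leaf[4] = 93 -> leaves = [32, 22, 92, 61, 93]
  L0: [32, 22, 92, 61, 93]
  L1: h(32,22)=(32*31+22)%997=17 h(92,61)=(92*31+61)%997=919 h(93,93)=(93*31+93)%997=982 -> [17, 919, 982]
  L2: h(17,919)=(17*31+919)%997=449 h(982,982)=(982*31+982)%997=517 -> [449, 517]
  L3: h(449,517)=(449*31+517)%997=478 -> [478]
  root = 478 == target 478  ** MATCH **
Candidate D produces the target root.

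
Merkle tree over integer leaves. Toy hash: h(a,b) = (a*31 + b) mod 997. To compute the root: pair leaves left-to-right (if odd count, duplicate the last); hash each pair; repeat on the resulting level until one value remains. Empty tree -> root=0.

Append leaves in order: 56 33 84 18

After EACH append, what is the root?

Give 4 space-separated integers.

After append 56 (leaves=[56]):
  L0: [56]
  root=56
After append 33 (leaves=[56, 33]):
  L0: [56, 33]
  L1: h(56,33)=(56*31+33)%997=772 -> [772]
  root=772
After append 84 (leaves=[56, 33, 84]):
  L0: [56, 33, 84]
  L1: h(56,33)=(56*31+33)%997=772 h(84,84)=(84*31+84)%997=694 -> [772, 694]
  L2: h(772,694)=(772*31+694)%997=698 -> [698]
  root=698
After append 18 (leaves=[56, 33, 84, 18]):
  L0: [56, 33, 84, 18]
  L1: h(56,33)=(56*31+33)%997=772 h(84,18)=(84*31+18)%997=628 -> [772, 628]
  L2: h(772,628)=(772*31+628)%997=632 -> [632]
  root=632

Answer: 56 772 698 632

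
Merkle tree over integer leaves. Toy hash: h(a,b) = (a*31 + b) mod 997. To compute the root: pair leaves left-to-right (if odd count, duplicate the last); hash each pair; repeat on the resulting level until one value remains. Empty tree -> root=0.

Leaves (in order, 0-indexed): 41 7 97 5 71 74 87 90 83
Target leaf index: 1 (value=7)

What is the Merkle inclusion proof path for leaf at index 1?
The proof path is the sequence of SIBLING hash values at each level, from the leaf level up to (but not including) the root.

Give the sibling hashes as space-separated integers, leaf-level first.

Answer: 41 21 531 925

Derivation:
L0 (leaves): [41, 7, 97, 5, 71, 74, 87, 90, 83], target index=1
L1: h(41,7)=(41*31+7)%997=281 [pair 0] h(97,5)=(97*31+5)%997=21 [pair 1] h(71,74)=(71*31+74)%997=281 [pair 2] h(87,90)=(87*31+90)%997=793 [pair 3] h(83,83)=(83*31+83)%997=662 [pair 4] -> [281, 21, 281, 793, 662]
  Sibling for proof at L0: 41
L2: h(281,21)=(281*31+21)%997=756 [pair 0] h(281,793)=(281*31+793)%997=531 [pair 1] h(662,662)=(662*31+662)%997=247 [pair 2] -> [756, 531, 247]
  Sibling for proof at L1: 21
L3: h(756,531)=(756*31+531)%997=39 [pair 0] h(247,247)=(247*31+247)%997=925 [pair 1] -> [39, 925]
  Sibling for proof at L2: 531
L4: h(39,925)=(39*31+925)%997=140 [pair 0] -> [140]
  Sibling for proof at L3: 925
Root: 140
Proof path (sibling hashes from leaf to root): [41, 21, 531, 925]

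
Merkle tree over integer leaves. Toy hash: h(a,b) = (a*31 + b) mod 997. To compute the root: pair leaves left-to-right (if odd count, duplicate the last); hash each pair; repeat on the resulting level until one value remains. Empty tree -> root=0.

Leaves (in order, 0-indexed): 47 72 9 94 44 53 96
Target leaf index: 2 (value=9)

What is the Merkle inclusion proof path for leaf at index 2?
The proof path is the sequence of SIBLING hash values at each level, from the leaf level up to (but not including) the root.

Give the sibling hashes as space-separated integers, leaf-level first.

Answer: 94 532 140

Derivation:
L0 (leaves): [47, 72, 9, 94, 44, 53, 96], target index=2
L1: h(47,72)=(47*31+72)%997=532 [pair 0] h(9,94)=(9*31+94)%997=373 [pair 1] h(44,53)=(44*31+53)%997=420 [pair 2] h(96,96)=(96*31+96)%997=81 [pair 3] -> [532, 373, 420, 81]
  Sibling for proof at L0: 94
L2: h(532,373)=(532*31+373)%997=913 [pair 0] h(420,81)=(420*31+81)%997=140 [pair 1] -> [913, 140]
  Sibling for proof at L1: 532
L3: h(913,140)=(913*31+140)%997=527 [pair 0] -> [527]
  Sibling for proof at L2: 140
Root: 527
Proof path (sibling hashes from leaf to root): [94, 532, 140]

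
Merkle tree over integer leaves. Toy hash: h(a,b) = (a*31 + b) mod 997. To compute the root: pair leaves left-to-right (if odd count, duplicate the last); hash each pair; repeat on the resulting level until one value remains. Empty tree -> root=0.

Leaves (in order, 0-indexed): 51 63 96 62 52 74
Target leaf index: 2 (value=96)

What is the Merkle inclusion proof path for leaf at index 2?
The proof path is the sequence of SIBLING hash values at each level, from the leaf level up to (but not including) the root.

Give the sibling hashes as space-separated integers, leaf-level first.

Answer: 62 647 114

Derivation:
L0 (leaves): [51, 63, 96, 62, 52, 74], target index=2
L1: h(51,63)=(51*31+63)%997=647 [pair 0] h(96,62)=(96*31+62)%997=47 [pair 1] h(52,74)=(52*31+74)%997=689 [pair 2] -> [647, 47, 689]
  Sibling for proof at L0: 62
L2: h(647,47)=(647*31+47)%997=164 [pair 0] h(689,689)=(689*31+689)%997=114 [pair 1] -> [164, 114]
  Sibling for proof at L1: 647
L3: h(164,114)=(164*31+114)%997=213 [pair 0] -> [213]
  Sibling for proof at L2: 114
Root: 213
Proof path (sibling hashes from leaf to root): [62, 647, 114]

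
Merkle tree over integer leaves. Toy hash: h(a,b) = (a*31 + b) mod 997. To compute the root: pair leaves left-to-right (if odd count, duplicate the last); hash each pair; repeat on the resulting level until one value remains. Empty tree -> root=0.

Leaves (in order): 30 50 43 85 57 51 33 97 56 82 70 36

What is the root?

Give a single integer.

Answer: 692

Derivation:
L0: [30, 50, 43, 85, 57, 51, 33, 97, 56, 82, 70, 36]
L1: h(30,50)=(30*31+50)%997=980 h(43,85)=(43*31+85)%997=421 h(57,51)=(57*31+51)%997=821 h(33,97)=(33*31+97)%997=123 h(56,82)=(56*31+82)%997=821 h(70,36)=(70*31+36)%997=212 -> [980, 421, 821, 123, 821, 212]
L2: h(980,421)=(980*31+421)%997=891 h(821,123)=(821*31+123)%997=649 h(821,212)=(821*31+212)%997=738 -> [891, 649, 738]
L3: h(891,649)=(891*31+649)%997=354 h(738,738)=(738*31+738)%997=685 -> [354, 685]
L4: h(354,685)=(354*31+685)%997=692 -> [692]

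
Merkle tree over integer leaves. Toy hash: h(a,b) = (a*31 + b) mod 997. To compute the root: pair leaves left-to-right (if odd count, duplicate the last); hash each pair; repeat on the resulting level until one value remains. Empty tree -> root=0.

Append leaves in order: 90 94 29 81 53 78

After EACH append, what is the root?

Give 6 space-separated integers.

Answer: 90 890 602 654 768 571

Derivation:
After append 90 (leaves=[90]):
  L0: [90]
  root=90
After append 94 (leaves=[90, 94]):
  L0: [90, 94]
  L1: h(90,94)=(90*31+94)%997=890 -> [890]
  root=890
After append 29 (leaves=[90, 94, 29]):
  L0: [90, 94, 29]
  L1: h(90,94)=(90*31+94)%997=890 h(29,29)=(29*31+29)%997=928 -> [890, 928]
  L2: h(890,928)=(890*31+928)%997=602 -> [602]
  root=602
After append 81 (leaves=[90, 94, 29, 81]):
  L0: [90, 94, 29, 81]
  L1: h(90,94)=(90*31+94)%997=890 h(29,81)=(29*31+81)%997=980 -> [890, 980]
  L2: h(890,980)=(890*31+980)%997=654 -> [654]
  root=654
After append 53 (leaves=[90, 94, 29, 81, 53]):
  L0: [90, 94, 29, 81, 53]
  L1: h(90,94)=(90*31+94)%997=890 h(29,81)=(29*31+81)%997=980 h(53,53)=(53*31+53)%997=699 -> [890, 980, 699]
  L2: h(890,980)=(890*31+980)%997=654 h(699,699)=(699*31+699)%997=434 -> [654, 434]
  L3: h(654,434)=(654*31+434)%997=768 -> [768]
  root=768
After append 78 (leaves=[90, 94, 29, 81, 53, 78]):
  L0: [90, 94, 29, 81, 53, 78]
  L1: h(90,94)=(90*31+94)%997=890 h(29,81)=(29*31+81)%997=980 h(53,78)=(53*31+78)%997=724 -> [890, 980, 724]
  L2: h(890,980)=(890*31+980)%997=654 h(724,724)=(724*31+724)%997=237 -> [654, 237]
  L3: h(654,237)=(654*31+237)%997=571 -> [571]
  root=571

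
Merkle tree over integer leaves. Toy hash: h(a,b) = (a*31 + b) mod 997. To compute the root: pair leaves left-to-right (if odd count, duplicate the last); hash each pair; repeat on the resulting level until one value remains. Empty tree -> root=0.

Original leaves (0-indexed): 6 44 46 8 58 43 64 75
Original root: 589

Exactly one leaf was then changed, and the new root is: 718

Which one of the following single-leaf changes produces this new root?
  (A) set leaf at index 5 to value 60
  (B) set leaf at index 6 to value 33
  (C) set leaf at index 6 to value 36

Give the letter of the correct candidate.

Original leaves: [6, 44, 46, 8, 58, 43, 64, 75]
Target new root: 718
Try each candidate change and compute the resulting root:
Candidate A: set leaf[5] = 60 -> leaves = [6, 44, 46, 8, 58, 60, 64, 75]
  L0: [6, 44, 46, 8, 58, 60, 64, 75]
  L1: h(6,44)=(6*31+44)%997=230 h(46,8)=(46*31+8)%997=437 h(58,60)=(58*31+60)%997=861 h(64,75)=(64*31+75)%997=65 -> [230, 437, 861, 65]
  L2: h(230,437)=(230*31+437)%997=588 h(861,65)=(861*31+65)%997=834 -> [588, 834]
  L3: h(588,834)=(588*31+834)%997=119 -> [119]
  root = 119 != target 718
Candidate B: set leaf[6] = 33 -> leaves = [6, 44, 46, 8, 58, 43, 33, 75]
  L0: [6, 44, 46, 8, 58, 43, 33, 75]
  L1: h(6,44)=(6*31+44)%997=230 h(46,8)=(46*31+8)%997=437 h(58,43)=(58*31+43)%997=844 h(33,75)=(33*31+75)%997=101 -> [230, 437, 844, 101]
  L2: h(230,437)=(230*31+437)%997=588 h(844,101)=(844*31+101)%997=343 -> [588, 343]
  L3: h(588,343)=(588*31+343)%997=625 -> [625]
  root = 625 != target 718
Candidate C: set leaf[6] = 36 -> leaves = [6, 44, 46, 8, 58, 43, 36, 75]
  L0: [6, 44, 46, 8, 58, 43, 36, 75]
  L1: h(6,44)=(6*31+44)%997=230 h(46,8)=(46*31+8)%997=437 h(58,43)=(58*31+43)%997=844 h(36,75)=(36*31+75)%997=194 -> [230, 437, 844, 194]
  L2: h(230,437)=(230*31+437)%997=588 h(844,194)=(844*31+194)%997=436 -> [588, 436]
  L3: h(588,436)=(588*31+436)%997=718 -> [718]
  root = 718 == target 718  ** MATCH **
Candidate C produces the target root.

Answer: C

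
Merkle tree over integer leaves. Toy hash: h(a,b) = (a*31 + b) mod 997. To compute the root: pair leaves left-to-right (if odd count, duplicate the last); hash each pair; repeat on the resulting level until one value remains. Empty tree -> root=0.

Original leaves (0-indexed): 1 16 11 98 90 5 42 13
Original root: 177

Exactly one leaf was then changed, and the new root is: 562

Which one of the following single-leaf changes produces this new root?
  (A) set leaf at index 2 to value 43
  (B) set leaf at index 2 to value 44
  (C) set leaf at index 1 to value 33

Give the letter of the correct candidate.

Original leaves: [1, 16, 11, 98, 90, 5, 42, 13]
Target new root: 562
Try each candidate change and compute the resulting root:
Candidate A: set leaf[2] = 43 -> leaves = [1, 16, 43, 98, 90, 5, 42, 13]
  L0: [1, 16, 43, 98, 90, 5, 42, 13]
  L1: h(1,16)=(1*31+16)%997=47 h(43,98)=(43*31+98)%997=434 h(90,5)=(90*31+5)%997=801 h(42,13)=(42*31+13)%997=318 -> [47, 434, 801, 318]
  L2: h(47,434)=(47*31+434)%997=894 h(801,318)=(801*31+318)%997=224 -> [894, 224]
  L3: h(894,224)=(894*31+224)%997=22 -> [22]
  root = 22 != target 562
Candidate B: set leaf[2] = 44 -> leaves = [1, 16, 44, 98, 90, 5, 42, 13]
  L0: [1, 16, 44, 98, 90, 5, 42, 13]
  L1: h(1,16)=(1*31+16)%997=47 h(44,98)=(44*31+98)%997=465 h(90,5)=(90*31+5)%997=801 h(42,13)=(42*31+13)%997=318 -> [47, 465, 801, 318]
  L2: h(47,465)=(47*31+465)%997=925 h(801,318)=(801*31+318)%997=224 -> [925, 224]
  L3: h(925,224)=(925*31+224)%997=983 -> [983]
  root = 983 != target 562
Candidate C: set leaf[1] = 33 -> leaves = [1, 33, 11, 98, 90, 5, 42, 13]
  L0: [1, 33, 11, 98, 90, 5, 42, 13]
  L1: h(1,33)=(1*31+33)%997=64 h(11,98)=(11*31+98)%997=439 h(90,5)=(90*31+5)%997=801 h(42,13)=(42*31+13)%997=318 -> [64, 439, 801, 318]
  L2: h(64,439)=(64*31+439)%997=429 h(801,318)=(801*31+318)%997=224 -> [429, 224]
  L3: h(429,224)=(429*31+224)%997=562 -> [562]
  root = 562 == target 562  ** MATCH **
Candidate C produces the target root.

Answer: C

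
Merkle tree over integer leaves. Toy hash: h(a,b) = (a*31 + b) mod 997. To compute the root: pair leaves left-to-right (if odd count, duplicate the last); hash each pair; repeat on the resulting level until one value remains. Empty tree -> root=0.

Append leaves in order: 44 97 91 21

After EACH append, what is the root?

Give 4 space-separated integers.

After append 44 (leaves=[44]):
  L0: [44]
  root=44
After append 97 (leaves=[44, 97]):
  L0: [44, 97]
  L1: h(44,97)=(44*31+97)%997=464 -> [464]
  root=464
After append 91 (leaves=[44, 97, 91]):
  L0: [44, 97, 91]
  L1: h(44,97)=(44*31+97)%997=464 h(91,91)=(91*31+91)%997=918 -> [464, 918]
  L2: h(464,918)=(464*31+918)%997=347 -> [347]
  root=347
After append 21 (leaves=[44, 97, 91, 21]):
  L0: [44, 97, 91, 21]
  L1: h(44,97)=(44*31+97)%997=464 h(91,21)=(91*31+21)%997=848 -> [464, 848]
  L2: h(464,848)=(464*31+848)%997=277 -> [277]
  root=277

Answer: 44 464 347 277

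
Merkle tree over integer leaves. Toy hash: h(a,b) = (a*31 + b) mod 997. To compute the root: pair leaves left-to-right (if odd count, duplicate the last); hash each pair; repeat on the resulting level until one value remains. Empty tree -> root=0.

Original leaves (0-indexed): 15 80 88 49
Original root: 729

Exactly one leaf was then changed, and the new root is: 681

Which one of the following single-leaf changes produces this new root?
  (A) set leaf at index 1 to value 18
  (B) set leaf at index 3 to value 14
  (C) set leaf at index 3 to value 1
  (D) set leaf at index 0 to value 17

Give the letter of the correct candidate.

Answer: C

Derivation:
Original leaves: [15, 80, 88, 49]
Target new root: 681
Try each candidate change and compute the resulting root:
Candidate A: set leaf[1] = 18 -> leaves = [15, 18, 88, 49]
  L0: [15, 18, 88, 49]
  L1: h(15,18)=(15*31+18)%997=483 h(88,49)=(88*31+49)%997=783 -> [483, 783]
  L2: h(483,783)=(483*31+783)%997=801 -> [801]
  root = 801 != target 681
Candidate B: set leaf[3] = 14 -> leaves = [15, 80, 88, 14]
  L0: [15, 80, 88, 14]
  L1: h(15,80)=(15*31+80)%997=545 h(88,14)=(88*31+14)%997=748 -> [545, 748]
  L2: h(545,748)=(545*31+748)%997=694 -> [694]
  root = 694 != target 681
Candidate C: set leaf[3] = 1 -> leaves = [15, 80, 88, 1]
  L0: [15, 80, 88, 1]
  L1: h(15,80)=(15*31+80)%997=545 h(88,1)=(88*31+1)%997=735 -> [545, 735]
  L2: h(545,735)=(545*31+735)%997=681 -> [681]
  root = 681 == target 681  ** MATCH **
Candidate D: set leaf[0] = 17 -> leaves = [17, 80, 88, 49]
  L0: [17, 80, 88, 49]
  L1: h(17,80)=(17*31+80)%997=607 h(88,49)=(88*31+49)%997=783 -> [607, 783]
  L2: h(607,783)=(607*31+783)%997=657 -> [657]
  root = 657 != target 681
Candidate C produces the target root.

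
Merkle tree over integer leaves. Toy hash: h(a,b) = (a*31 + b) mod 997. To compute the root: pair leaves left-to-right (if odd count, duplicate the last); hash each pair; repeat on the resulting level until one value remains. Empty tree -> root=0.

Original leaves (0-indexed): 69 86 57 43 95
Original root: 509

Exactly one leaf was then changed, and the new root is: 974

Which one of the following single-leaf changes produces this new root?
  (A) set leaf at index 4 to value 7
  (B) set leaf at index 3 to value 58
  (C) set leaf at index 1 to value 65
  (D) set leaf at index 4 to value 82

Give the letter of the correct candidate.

Original leaves: [69, 86, 57, 43, 95]
Target new root: 974
Try each candidate change and compute the resulting root:
Candidate A: set leaf[4] = 7 -> leaves = [69, 86, 57, 43, 7]
  L0: [69, 86, 57, 43, 7]
  L1: h(69,86)=(69*31+86)%997=231 h(57,43)=(57*31+43)%997=813 h(7,7)=(7*31+7)%997=224 -> [231, 813, 224]
  L2: h(231,813)=(231*31+813)%997=995 h(224,224)=(224*31+224)%997=189 -> [995, 189]
  L3: h(995,189)=(995*31+189)%997=127 -> [127]
  root = 127 != target 974
Candidate B: set leaf[3] = 58 -> leaves = [69, 86, 57, 58, 95]
  L0: [69, 86, 57, 58, 95]
  L1: h(69,86)=(69*31+86)%997=231 h(57,58)=(57*31+58)%997=828 h(95,95)=(95*31+95)%997=49 -> [231, 828, 49]
  L2: h(231,828)=(231*31+828)%997=13 h(49,49)=(49*31+49)%997=571 -> [13, 571]
  L3: h(13,571)=(13*31+571)%997=974 -> [974]
  root = 974 == target 974  ** MATCH **
Candidate C: set leaf[1] = 65 -> leaves = [69, 65, 57, 43, 95]
  L0: [69, 65, 57, 43, 95]
  L1: h(69,65)=(69*31+65)%997=210 h(57,43)=(57*31+43)%997=813 h(95,95)=(95*31+95)%997=49 -> [210, 813, 49]
  L2: h(210,813)=(210*31+813)%997=344 h(49,49)=(49*31+49)%997=571 -> [344, 571]
  L3: h(344,571)=(344*31+571)%997=268 -> [268]
  root = 268 != target 974
Candidate D: set leaf[4] = 82 -> leaves = [69, 86, 57, 43, 82]
  L0: [69, 86, 57, 43, 82]
  L1: h(69,86)=(69*31+86)%997=231 h(57,43)=(57*31+43)%997=813 h(82,82)=(82*31+82)%997=630 -> [231, 813, 630]
  L2: h(231,813)=(231*31+813)%997=995 h(630,630)=(630*31+630)%997=220 -> [995, 220]
  L3: h(995,220)=(995*31+220)%997=158 -> [158]
  root = 158 != target 974
Candidate B produces the target root.

Answer: B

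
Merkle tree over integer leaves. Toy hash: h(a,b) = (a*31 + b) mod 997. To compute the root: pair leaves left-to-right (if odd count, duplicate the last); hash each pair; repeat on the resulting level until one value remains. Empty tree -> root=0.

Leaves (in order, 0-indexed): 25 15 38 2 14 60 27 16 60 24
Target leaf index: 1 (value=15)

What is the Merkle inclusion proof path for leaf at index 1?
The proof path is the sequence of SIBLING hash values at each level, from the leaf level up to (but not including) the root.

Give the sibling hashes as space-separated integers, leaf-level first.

L0 (leaves): [25, 15, 38, 2, 14, 60, 27, 16, 60, 24], target index=1
L1: h(25,15)=(25*31+15)%997=790 [pair 0] h(38,2)=(38*31+2)%997=183 [pair 1] h(14,60)=(14*31+60)%997=494 [pair 2] h(27,16)=(27*31+16)%997=853 [pair 3] h(60,24)=(60*31+24)%997=887 [pair 4] -> [790, 183, 494, 853, 887]
  Sibling for proof at L0: 25
L2: h(790,183)=(790*31+183)%997=745 [pair 0] h(494,853)=(494*31+853)%997=215 [pair 1] h(887,887)=(887*31+887)%997=468 [pair 2] -> [745, 215, 468]
  Sibling for proof at L1: 183
L3: h(745,215)=(745*31+215)%997=379 [pair 0] h(468,468)=(468*31+468)%997=21 [pair 1] -> [379, 21]
  Sibling for proof at L2: 215
L4: h(379,21)=(379*31+21)%997=803 [pair 0] -> [803]
  Sibling for proof at L3: 21
Root: 803
Proof path (sibling hashes from leaf to root): [25, 183, 215, 21]

Answer: 25 183 215 21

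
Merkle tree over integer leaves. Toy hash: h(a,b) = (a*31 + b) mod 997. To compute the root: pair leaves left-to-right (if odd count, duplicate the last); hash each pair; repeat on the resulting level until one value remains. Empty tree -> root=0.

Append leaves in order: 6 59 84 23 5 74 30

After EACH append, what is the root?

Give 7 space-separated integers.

Answer: 6 245 313 252 968 185 916

Derivation:
After append 6 (leaves=[6]):
  L0: [6]
  root=6
After append 59 (leaves=[6, 59]):
  L0: [6, 59]
  L1: h(6,59)=(6*31+59)%997=245 -> [245]
  root=245
After append 84 (leaves=[6, 59, 84]):
  L0: [6, 59, 84]
  L1: h(6,59)=(6*31+59)%997=245 h(84,84)=(84*31+84)%997=694 -> [245, 694]
  L2: h(245,694)=(245*31+694)%997=313 -> [313]
  root=313
After append 23 (leaves=[6, 59, 84, 23]):
  L0: [6, 59, 84, 23]
  L1: h(6,59)=(6*31+59)%997=245 h(84,23)=(84*31+23)%997=633 -> [245, 633]
  L2: h(245,633)=(245*31+633)%997=252 -> [252]
  root=252
After append 5 (leaves=[6, 59, 84, 23, 5]):
  L0: [6, 59, 84, 23, 5]
  L1: h(6,59)=(6*31+59)%997=245 h(84,23)=(84*31+23)%997=633 h(5,5)=(5*31+5)%997=160 -> [245, 633, 160]
  L2: h(245,633)=(245*31+633)%997=252 h(160,160)=(160*31+160)%997=135 -> [252, 135]
  L3: h(252,135)=(252*31+135)%997=968 -> [968]
  root=968
After append 74 (leaves=[6, 59, 84, 23, 5, 74]):
  L0: [6, 59, 84, 23, 5, 74]
  L1: h(6,59)=(6*31+59)%997=245 h(84,23)=(84*31+23)%997=633 h(5,74)=(5*31+74)%997=229 -> [245, 633, 229]
  L2: h(245,633)=(245*31+633)%997=252 h(229,229)=(229*31+229)%997=349 -> [252, 349]
  L3: h(252,349)=(252*31+349)%997=185 -> [185]
  root=185
After append 30 (leaves=[6, 59, 84, 23, 5, 74, 30]):
  L0: [6, 59, 84, 23, 5, 74, 30]
  L1: h(6,59)=(6*31+59)%997=245 h(84,23)=(84*31+23)%997=633 h(5,74)=(5*31+74)%997=229 h(30,30)=(30*31+30)%997=960 -> [245, 633, 229, 960]
  L2: h(245,633)=(245*31+633)%997=252 h(229,960)=(229*31+960)%997=83 -> [252, 83]
  L3: h(252,83)=(252*31+83)%997=916 -> [916]
  root=916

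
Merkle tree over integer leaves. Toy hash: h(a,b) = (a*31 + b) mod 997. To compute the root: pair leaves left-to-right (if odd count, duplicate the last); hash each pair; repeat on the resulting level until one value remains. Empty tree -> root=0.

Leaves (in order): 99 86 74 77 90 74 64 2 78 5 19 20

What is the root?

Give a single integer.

L0: [99, 86, 74, 77, 90, 74, 64, 2, 78, 5, 19, 20]
L1: h(99,86)=(99*31+86)%997=164 h(74,77)=(74*31+77)%997=377 h(90,74)=(90*31+74)%997=870 h(64,2)=(64*31+2)%997=989 h(78,5)=(78*31+5)%997=429 h(19,20)=(19*31+20)%997=609 -> [164, 377, 870, 989, 429, 609]
L2: h(164,377)=(164*31+377)%997=476 h(870,989)=(870*31+989)%997=43 h(429,609)=(429*31+609)%997=947 -> [476, 43, 947]
L3: h(476,43)=(476*31+43)%997=841 h(947,947)=(947*31+947)%997=394 -> [841, 394]
L4: h(841,394)=(841*31+394)%997=543 -> [543]

Answer: 543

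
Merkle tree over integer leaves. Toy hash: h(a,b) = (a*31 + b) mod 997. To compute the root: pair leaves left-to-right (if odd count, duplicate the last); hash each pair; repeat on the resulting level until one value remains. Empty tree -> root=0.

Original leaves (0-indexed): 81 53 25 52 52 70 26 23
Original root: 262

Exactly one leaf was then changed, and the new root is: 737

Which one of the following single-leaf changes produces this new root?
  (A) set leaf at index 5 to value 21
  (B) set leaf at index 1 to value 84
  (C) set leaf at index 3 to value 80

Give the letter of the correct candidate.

Answer: A

Derivation:
Original leaves: [81, 53, 25, 52, 52, 70, 26, 23]
Target new root: 737
Try each candidate change and compute the resulting root:
Candidate A: set leaf[5] = 21 -> leaves = [81, 53, 25, 52, 52, 21, 26, 23]
  L0: [81, 53, 25, 52, 52, 21, 26, 23]
  L1: h(81,53)=(81*31+53)%997=570 h(25,52)=(25*31+52)%997=827 h(52,21)=(52*31+21)%997=636 h(26,23)=(26*31+23)%997=829 -> [570, 827, 636, 829]
  L2: h(570,827)=(570*31+827)%997=551 h(636,829)=(636*31+829)%997=605 -> [551, 605]
  L3: h(551,605)=(551*31+605)%997=737 -> [737]
  root = 737 == target 737  ** MATCH **
Candidate B: set leaf[1] = 84 -> leaves = [81, 84, 25, 52, 52, 70, 26, 23]
  L0: [81, 84, 25, 52, 52, 70, 26, 23]
  L1: h(81,84)=(81*31+84)%997=601 h(25,52)=(25*31+52)%997=827 h(52,70)=(52*31+70)%997=685 h(26,23)=(26*31+23)%997=829 -> [601, 827, 685, 829]
  L2: h(601,827)=(601*31+827)%997=515 h(685,829)=(685*31+829)%997=130 -> [515, 130]
  L3: h(515,130)=(515*31+130)%997=143 -> [143]
  root = 143 != target 737
Candidate C: set leaf[3] = 80 -> leaves = [81, 53, 25, 80, 52, 70, 26, 23]
  L0: [81, 53, 25, 80, 52, 70, 26, 23]
  L1: h(81,53)=(81*31+53)%997=570 h(25,80)=(25*31+80)%997=855 h(52,70)=(52*31+70)%997=685 h(26,23)=(26*31+23)%997=829 -> [570, 855, 685, 829]
  L2: h(570,855)=(570*31+855)%997=579 h(685,829)=(685*31+829)%997=130 -> [579, 130]
  L3: h(579,130)=(579*31+130)%997=133 -> [133]
  root = 133 != target 737
Candidate A produces the target root.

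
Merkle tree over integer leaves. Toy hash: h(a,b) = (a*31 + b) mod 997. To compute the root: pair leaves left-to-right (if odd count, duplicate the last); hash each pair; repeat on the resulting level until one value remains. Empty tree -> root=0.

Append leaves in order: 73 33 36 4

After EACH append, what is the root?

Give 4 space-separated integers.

After append 73 (leaves=[73]):
  L0: [73]
  root=73
After append 33 (leaves=[73, 33]):
  L0: [73, 33]
  L1: h(73,33)=(73*31+33)%997=302 -> [302]
  root=302
After append 36 (leaves=[73, 33, 36]):
  L0: [73, 33, 36]
  L1: h(73,33)=(73*31+33)%997=302 h(36,36)=(36*31+36)%997=155 -> [302, 155]
  L2: h(302,155)=(302*31+155)%997=544 -> [544]
  root=544
After append 4 (leaves=[73, 33, 36, 4]):
  L0: [73, 33, 36, 4]
  L1: h(73,33)=(73*31+33)%997=302 h(36,4)=(36*31+4)%997=123 -> [302, 123]
  L2: h(302,123)=(302*31+123)%997=512 -> [512]
  root=512

Answer: 73 302 544 512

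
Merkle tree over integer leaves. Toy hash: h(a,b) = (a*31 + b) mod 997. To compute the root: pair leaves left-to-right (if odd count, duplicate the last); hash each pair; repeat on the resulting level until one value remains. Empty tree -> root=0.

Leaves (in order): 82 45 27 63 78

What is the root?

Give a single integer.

L0: [82, 45, 27, 63, 78]
L1: h(82,45)=(82*31+45)%997=593 h(27,63)=(27*31+63)%997=900 h(78,78)=(78*31+78)%997=502 -> [593, 900, 502]
L2: h(593,900)=(593*31+900)%997=340 h(502,502)=(502*31+502)%997=112 -> [340, 112]
L3: h(340,112)=(340*31+112)%997=682 -> [682]

Answer: 682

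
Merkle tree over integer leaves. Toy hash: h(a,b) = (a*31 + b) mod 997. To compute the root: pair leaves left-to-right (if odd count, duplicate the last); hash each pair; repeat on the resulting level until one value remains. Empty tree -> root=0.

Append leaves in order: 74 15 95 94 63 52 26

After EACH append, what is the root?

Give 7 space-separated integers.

Answer: 74 315 841 840 822 470 294

Derivation:
After append 74 (leaves=[74]):
  L0: [74]
  root=74
After append 15 (leaves=[74, 15]):
  L0: [74, 15]
  L1: h(74,15)=(74*31+15)%997=315 -> [315]
  root=315
After append 95 (leaves=[74, 15, 95]):
  L0: [74, 15, 95]
  L1: h(74,15)=(74*31+15)%997=315 h(95,95)=(95*31+95)%997=49 -> [315, 49]
  L2: h(315,49)=(315*31+49)%997=841 -> [841]
  root=841
After append 94 (leaves=[74, 15, 95, 94]):
  L0: [74, 15, 95, 94]
  L1: h(74,15)=(74*31+15)%997=315 h(95,94)=(95*31+94)%997=48 -> [315, 48]
  L2: h(315,48)=(315*31+48)%997=840 -> [840]
  root=840
After append 63 (leaves=[74, 15, 95, 94, 63]):
  L0: [74, 15, 95, 94, 63]
  L1: h(74,15)=(74*31+15)%997=315 h(95,94)=(95*31+94)%997=48 h(63,63)=(63*31+63)%997=22 -> [315, 48, 22]
  L2: h(315,48)=(315*31+48)%997=840 h(22,22)=(22*31+22)%997=704 -> [840, 704]
  L3: h(840,704)=(840*31+704)%997=822 -> [822]
  root=822
After append 52 (leaves=[74, 15, 95, 94, 63, 52]):
  L0: [74, 15, 95, 94, 63, 52]
  L1: h(74,15)=(74*31+15)%997=315 h(95,94)=(95*31+94)%997=48 h(63,52)=(63*31+52)%997=11 -> [315, 48, 11]
  L2: h(315,48)=(315*31+48)%997=840 h(11,11)=(11*31+11)%997=352 -> [840, 352]
  L3: h(840,352)=(840*31+352)%997=470 -> [470]
  root=470
After append 26 (leaves=[74, 15, 95, 94, 63, 52, 26]):
  L0: [74, 15, 95, 94, 63, 52, 26]
  L1: h(74,15)=(74*31+15)%997=315 h(95,94)=(95*31+94)%997=48 h(63,52)=(63*31+52)%997=11 h(26,26)=(26*31+26)%997=832 -> [315, 48, 11, 832]
  L2: h(315,48)=(315*31+48)%997=840 h(11,832)=(11*31+832)%997=176 -> [840, 176]
  L3: h(840,176)=(840*31+176)%997=294 -> [294]
  root=294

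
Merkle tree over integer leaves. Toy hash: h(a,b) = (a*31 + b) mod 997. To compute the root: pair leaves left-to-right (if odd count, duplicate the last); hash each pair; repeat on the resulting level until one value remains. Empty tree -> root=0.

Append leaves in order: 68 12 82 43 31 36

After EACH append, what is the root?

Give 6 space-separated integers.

After append 68 (leaves=[68]):
  L0: [68]
  root=68
After append 12 (leaves=[68, 12]):
  L0: [68, 12]
  L1: h(68,12)=(68*31+12)%997=126 -> [126]
  root=126
After append 82 (leaves=[68, 12, 82]):
  L0: [68, 12, 82]
  L1: h(68,12)=(68*31+12)%997=126 h(82,82)=(82*31+82)%997=630 -> [126, 630]
  L2: h(126,630)=(126*31+630)%997=548 -> [548]
  root=548
After append 43 (leaves=[68, 12, 82, 43]):
  L0: [68, 12, 82, 43]
  L1: h(68,12)=(68*31+12)%997=126 h(82,43)=(82*31+43)%997=591 -> [126, 591]
  L2: h(126,591)=(126*31+591)%997=509 -> [509]
  root=509
After append 31 (leaves=[68, 12, 82, 43, 31]):
  L0: [68, 12, 82, 43, 31]
  L1: h(68,12)=(68*31+12)%997=126 h(82,43)=(82*31+43)%997=591 h(31,31)=(31*31+31)%997=992 -> [126, 591, 992]
  L2: h(126,591)=(126*31+591)%997=509 h(992,992)=(992*31+992)%997=837 -> [509, 837]
  L3: h(509,837)=(509*31+837)%997=664 -> [664]
  root=664
After append 36 (leaves=[68, 12, 82, 43, 31, 36]):
  L0: [68, 12, 82, 43, 31, 36]
  L1: h(68,12)=(68*31+12)%997=126 h(82,43)=(82*31+43)%997=591 h(31,36)=(31*31+36)%997=0 -> [126, 591, 0]
  L2: h(126,591)=(126*31+591)%997=509 h(0,0)=(0*31+0)%997=0 -> [509, 0]
  L3: h(509,0)=(509*31+0)%997=824 -> [824]
  root=824

Answer: 68 126 548 509 664 824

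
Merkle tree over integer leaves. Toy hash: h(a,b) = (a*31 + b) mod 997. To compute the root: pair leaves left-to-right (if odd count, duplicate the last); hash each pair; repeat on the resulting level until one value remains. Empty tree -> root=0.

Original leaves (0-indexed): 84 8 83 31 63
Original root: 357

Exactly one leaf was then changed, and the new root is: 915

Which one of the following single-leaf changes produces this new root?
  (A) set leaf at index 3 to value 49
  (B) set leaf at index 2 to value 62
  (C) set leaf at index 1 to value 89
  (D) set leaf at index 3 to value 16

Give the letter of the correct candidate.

Original leaves: [84, 8, 83, 31, 63]
Target new root: 915
Try each candidate change and compute the resulting root:
Candidate A: set leaf[3] = 49 -> leaves = [84, 8, 83, 49, 63]
  L0: [84, 8, 83, 49, 63]
  L1: h(84,8)=(84*31+8)%997=618 h(83,49)=(83*31+49)%997=628 h(63,63)=(63*31+63)%997=22 -> [618, 628, 22]
  L2: h(618,628)=(618*31+628)%997=843 h(22,22)=(22*31+22)%997=704 -> [843, 704]
  L3: h(843,704)=(843*31+704)%997=915 -> [915]
  root = 915 == target 915  ** MATCH **
Candidate B: set leaf[2] = 62 -> leaves = [84, 8, 62, 31, 63]
  L0: [84, 8, 62, 31, 63]
  L1: h(84,8)=(84*31+8)%997=618 h(62,31)=(62*31+31)%997=956 h(63,63)=(63*31+63)%997=22 -> [618, 956, 22]
  L2: h(618,956)=(618*31+956)%997=174 h(22,22)=(22*31+22)%997=704 -> [174, 704]
  L3: h(174,704)=(174*31+704)%997=116 -> [116]
  root = 116 != target 915
Candidate C: set leaf[1] = 89 -> leaves = [84, 89, 83, 31, 63]
  L0: [84, 89, 83, 31, 63]
  L1: h(84,89)=(84*31+89)%997=699 h(83,31)=(83*31+31)%997=610 h(63,63)=(63*31+63)%997=22 -> [699, 610, 22]
  L2: h(699,610)=(699*31+610)%997=345 h(22,22)=(22*31+22)%997=704 -> [345, 704]
  L3: h(345,704)=(345*31+704)%997=432 -> [432]
  root = 432 != target 915
Candidate D: set leaf[3] = 16 -> leaves = [84, 8, 83, 16, 63]
  L0: [84, 8, 83, 16, 63]
  L1: h(84,8)=(84*31+8)%997=618 h(83,16)=(83*31+16)%997=595 h(63,63)=(63*31+63)%997=22 -> [618, 595, 22]
  L2: h(618,595)=(618*31+595)%997=810 h(22,22)=(22*31+22)%997=704 -> [810, 704]
  L3: h(810,704)=(810*31+704)%997=889 -> [889]
  root = 889 != target 915
Candidate A produces the target root.

Answer: A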